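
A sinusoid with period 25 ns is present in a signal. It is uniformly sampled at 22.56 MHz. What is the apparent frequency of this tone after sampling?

T = 25 ns → f = 1/T = 40 MHz.
40 MHz mod fs = 17.44 MHz.
17.44 MHz > fs/2 = 11.28 MHz, folds to fs − 17.44 MHz = 5.12 MHz.

5.12 MHz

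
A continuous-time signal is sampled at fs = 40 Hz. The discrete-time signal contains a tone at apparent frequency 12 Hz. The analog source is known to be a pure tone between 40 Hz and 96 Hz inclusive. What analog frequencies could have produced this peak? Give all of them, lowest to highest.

52 Hz, 68 Hz, 92 Hz

Frequencies that alias to 12 Hz are k·fs ± 12 Hz for integer k ≥ 0.
k=0: 12 Hz.
k=1: 28 Hz, 52 Hz.
k=2: 68 Hz, 92 Hz.
k=3: 108 Hz, 132 Hz.
Within [40 Hz, 96 Hz]: 52 Hz, 68 Hz, 92 Hz.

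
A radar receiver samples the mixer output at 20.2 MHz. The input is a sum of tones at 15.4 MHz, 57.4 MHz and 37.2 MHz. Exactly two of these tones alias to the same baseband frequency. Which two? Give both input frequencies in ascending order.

37.2 MHz, 57.4 MHz

fs/2 = 10.1 MHz.
15.4 MHz > fs/2 = 10.1 MHz, folds to fs − 15.4 MHz = 4.8 MHz.
57.4 MHz mod fs = 17 MHz.
17 MHz > fs/2 = 10.1 MHz, folds to fs − 17 MHz = 3.2 MHz.
37.2 MHz mod fs = 17 MHz.
17 MHz > fs/2 = 10.1 MHz, folds to fs − 17 MHz = 3.2 MHz.
37.2 MHz and 57.4 MHz both map to 3.2 MHz.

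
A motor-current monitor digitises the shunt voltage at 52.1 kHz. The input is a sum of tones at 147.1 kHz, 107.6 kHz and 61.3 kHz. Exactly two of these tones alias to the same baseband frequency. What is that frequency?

fs/2 = 26.05 kHz.
147.1 kHz mod fs = 42.9 kHz.
42.9 kHz > fs/2 = 26.05 kHz, folds to fs − 42.9 kHz = 9.2 kHz.
107.6 kHz mod fs = 3.4 kHz.
3.4 kHz ≤ fs/2 = 26.05 kHz, appears at 3.4 kHz.
61.3 kHz mod fs = 9.2 kHz.
9.2 kHz ≤ fs/2 = 26.05 kHz, appears at 9.2 kHz.
61.3 kHz and 147.1 kHz both map to 9.2 kHz.

9.2 kHz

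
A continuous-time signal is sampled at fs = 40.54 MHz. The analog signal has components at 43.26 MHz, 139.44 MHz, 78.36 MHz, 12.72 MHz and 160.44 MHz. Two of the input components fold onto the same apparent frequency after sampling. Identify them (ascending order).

43.26 MHz, 78.36 MHz

fs/2 = 20.27 MHz.
43.26 MHz mod fs = 2.72 MHz.
2.72 MHz ≤ fs/2 = 20.27 MHz, appears at 2.72 MHz.
139.44 MHz mod fs = 17.82 MHz.
17.82 MHz ≤ fs/2 = 20.27 MHz, appears at 17.82 MHz.
78.36 MHz mod fs = 37.82 MHz.
37.82 MHz > fs/2 = 20.27 MHz, folds to fs − 37.82 MHz = 2.72 MHz.
12.72 MHz ≤ fs/2 = 20.27 MHz, passes unchanged.
160.44 MHz mod fs = 38.82 MHz.
38.82 MHz > fs/2 = 20.27 MHz, folds to fs − 38.82 MHz = 1.72 MHz.
43.26 MHz and 78.36 MHz both map to 2.72 MHz.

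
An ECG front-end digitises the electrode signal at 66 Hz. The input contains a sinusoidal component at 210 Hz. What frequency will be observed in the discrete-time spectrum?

210 Hz mod fs = 12 Hz.
12 Hz ≤ fs/2 = 33 Hz, appears at 12 Hz.

12 Hz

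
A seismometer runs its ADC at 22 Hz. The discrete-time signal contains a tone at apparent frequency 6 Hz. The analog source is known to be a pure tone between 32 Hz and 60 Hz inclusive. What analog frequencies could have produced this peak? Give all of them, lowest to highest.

Frequencies that alias to 6 Hz are k·fs ± 6 Hz for integer k ≥ 0.
k=0: 6 Hz.
k=1: 16 Hz, 28 Hz.
k=2: 38 Hz, 50 Hz.
k=3: 60 Hz, 72 Hz.
k=4: 82 Hz, 94 Hz.
Within [32 Hz, 60 Hz]: 38 Hz, 50 Hz, 60 Hz.

38 Hz, 50 Hz, 60 Hz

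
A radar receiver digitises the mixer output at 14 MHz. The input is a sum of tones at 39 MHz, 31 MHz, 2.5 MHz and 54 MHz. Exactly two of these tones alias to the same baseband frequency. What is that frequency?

fs/2 = 7 MHz.
39 MHz mod fs = 11 MHz.
11 MHz > fs/2 = 7 MHz, folds to fs − 11 MHz = 3 MHz.
31 MHz mod fs = 3 MHz.
3 MHz ≤ fs/2 = 7 MHz, appears at 3 MHz.
2.5 MHz ≤ fs/2 = 7 MHz, passes unchanged.
54 MHz mod fs = 12 MHz.
12 MHz > fs/2 = 7 MHz, folds to fs − 12 MHz = 2 MHz.
31 MHz and 39 MHz both map to 3 MHz.

3 MHz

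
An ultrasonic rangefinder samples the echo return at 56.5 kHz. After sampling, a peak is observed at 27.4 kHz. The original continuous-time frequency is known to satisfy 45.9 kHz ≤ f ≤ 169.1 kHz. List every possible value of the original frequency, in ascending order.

83.9 kHz, 85.6 kHz, 140.4 kHz, 142.1 kHz

Frequencies that alias to 27.4 kHz are k·fs ± 27.4 kHz for integer k ≥ 0.
k=0: 27.4 kHz.
k=1: 29.1 kHz, 83.9 kHz.
k=2: 85.6 kHz, 140.4 kHz.
k=3: 142.1 kHz, 196.9 kHz.
k=4: 198.6 kHz, 253.4 kHz.
Within [45.9 kHz, 169.1 kHz]: 83.9 kHz, 85.6 kHz, 140.4 kHz, 142.1 kHz.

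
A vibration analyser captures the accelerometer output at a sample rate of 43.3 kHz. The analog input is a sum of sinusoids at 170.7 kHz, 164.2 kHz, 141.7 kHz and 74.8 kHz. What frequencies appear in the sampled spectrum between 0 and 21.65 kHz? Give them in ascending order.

fs/2 = 21.65 kHz.
170.7 kHz mod fs = 40.8 kHz.
40.8 kHz > fs/2 = 21.65 kHz, folds to fs − 40.8 kHz = 2.5 kHz.
164.2 kHz mod fs = 34.3 kHz.
34.3 kHz > fs/2 = 21.65 kHz, folds to fs − 34.3 kHz = 9 kHz.
141.7 kHz mod fs = 11.8 kHz.
11.8 kHz ≤ fs/2 = 21.65 kHz, appears at 11.8 kHz.
74.8 kHz mod fs = 31.5 kHz.
31.5 kHz > fs/2 = 21.65 kHz, folds to fs − 31.5 kHz = 11.8 kHz.
Distinct values: {2.5 kHz, 9 kHz, 11.8 kHz}.

2.5 kHz, 9 kHz, 11.8 kHz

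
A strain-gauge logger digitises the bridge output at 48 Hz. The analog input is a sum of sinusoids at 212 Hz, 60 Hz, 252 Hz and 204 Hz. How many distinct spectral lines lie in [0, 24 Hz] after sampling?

2

fs/2 = 24 Hz.
212 Hz mod fs = 20 Hz.
20 Hz ≤ fs/2 = 24 Hz, appears at 20 Hz.
60 Hz mod fs = 12 Hz.
12 Hz ≤ fs/2 = 24 Hz, appears at 12 Hz.
252 Hz mod fs = 12 Hz.
12 Hz ≤ fs/2 = 24 Hz, appears at 12 Hz.
204 Hz mod fs = 12 Hz.
12 Hz ≤ fs/2 = 24 Hz, appears at 12 Hz.
Distinct values: {12 Hz, 20 Hz} → 2.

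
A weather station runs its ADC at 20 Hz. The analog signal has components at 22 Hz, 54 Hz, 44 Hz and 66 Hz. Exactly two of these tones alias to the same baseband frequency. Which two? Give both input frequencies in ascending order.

54 Hz, 66 Hz

fs/2 = 10 Hz.
22 Hz mod fs = 2 Hz.
2 Hz ≤ fs/2 = 10 Hz, appears at 2 Hz.
54 Hz mod fs = 14 Hz.
14 Hz > fs/2 = 10 Hz, folds to fs − 14 Hz = 6 Hz.
44 Hz mod fs = 4 Hz.
4 Hz ≤ fs/2 = 10 Hz, appears at 4 Hz.
66 Hz mod fs = 6 Hz.
6 Hz ≤ fs/2 = 10 Hz, appears at 6 Hz.
54 Hz and 66 Hz both map to 6 Hz.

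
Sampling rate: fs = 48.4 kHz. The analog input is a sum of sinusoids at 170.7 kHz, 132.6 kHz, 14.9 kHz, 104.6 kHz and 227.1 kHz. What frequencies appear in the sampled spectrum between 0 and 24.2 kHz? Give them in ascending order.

fs/2 = 24.2 kHz.
170.7 kHz mod fs = 25.5 kHz.
25.5 kHz > fs/2 = 24.2 kHz, folds to fs − 25.5 kHz = 22.9 kHz.
132.6 kHz mod fs = 35.8 kHz.
35.8 kHz > fs/2 = 24.2 kHz, folds to fs − 35.8 kHz = 12.6 kHz.
14.9 kHz ≤ fs/2 = 24.2 kHz, passes unchanged.
104.6 kHz mod fs = 7.8 kHz.
7.8 kHz ≤ fs/2 = 24.2 kHz, appears at 7.8 kHz.
227.1 kHz mod fs = 33.5 kHz.
33.5 kHz > fs/2 = 24.2 kHz, folds to fs − 33.5 kHz = 14.9 kHz.
Distinct values: {7.8 kHz, 12.6 kHz, 14.9 kHz, 22.9 kHz}.

7.8 kHz, 12.6 kHz, 14.9 kHz, 22.9 kHz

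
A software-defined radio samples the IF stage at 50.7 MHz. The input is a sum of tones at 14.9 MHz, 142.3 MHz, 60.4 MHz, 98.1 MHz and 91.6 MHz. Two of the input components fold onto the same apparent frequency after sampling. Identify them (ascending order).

fs/2 = 25.35 MHz.
14.9 MHz ≤ fs/2 = 25.35 MHz, passes unchanged.
142.3 MHz mod fs = 40.9 MHz.
40.9 MHz > fs/2 = 25.35 MHz, folds to fs − 40.9 MHz = 9.8 MHz.
60.4 MHz mod fs = 9.7 MHz.
9.7 MHz ≤ fs/2 = 25.35 MHz, appears at 9.7 MHz.
98.1 MHz mod fs = 47.4 MHz.
47.4 MHz > fs/2 = 25.35 MHz, folds to fs − 47.4 MHz = 3.3 MHz.
91.6 MHz mod fs = 40.9 MHz.
40.9 MHz > fs/2 = 25.35 MHz, folds to fs − 40.9 MHz = 9.8 MHz.
91.6 MHz and 142.3 MHz both map to 9.8 MHz.

91.6 MHz, 142.3 MHz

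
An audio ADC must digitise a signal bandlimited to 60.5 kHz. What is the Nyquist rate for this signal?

Nyquist rate = 2 × 60.5 kHz = 121 kHz.

121 kHz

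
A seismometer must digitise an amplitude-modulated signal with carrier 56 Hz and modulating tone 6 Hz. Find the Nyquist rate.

AM sidebands sit at fc ± fm = 50 Hz and 62 Hz.
Highest-frequency component: 62 Hz.
Nyquist rate = 2 × 62 Hz = 124 Hz.

124 Hz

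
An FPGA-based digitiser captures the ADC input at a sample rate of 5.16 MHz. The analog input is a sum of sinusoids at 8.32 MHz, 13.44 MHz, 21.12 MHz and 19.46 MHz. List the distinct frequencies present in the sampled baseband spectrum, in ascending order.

0.48 MHz, 1.18 MHz, 2 MHz, 2.04 MHz

fs/2 = 2.58 MHz.
8.32 MHz mod fs = 3.16 MHz.
3.16 MHz > fs/2 = 2.58 MHz, folds to fs − 3.16 MHz = 2 MHz.
13.44 MHz mod fs = 3.12 MHz.
3.12 MHz > fs/2 = 2.58 MHz, folds to fs − 3.12 MHz = 2.04 MHz.
21.12 MHz mod fs = 0.48 MHz.
0.48 MHz ≤ fs/2 = 2.58 MHz, appears at 0.48 MHz.
19.46 MHz mod fs = 3.98 MHz.
3.98 MHz > fs/2 = 2.58 MHz, folds to fs − 3.98 MHz = 1.18 MHz.
Distinct values: {0.48 MHz, 1.18 MHz, 2 MHz, 2.04 MHz}.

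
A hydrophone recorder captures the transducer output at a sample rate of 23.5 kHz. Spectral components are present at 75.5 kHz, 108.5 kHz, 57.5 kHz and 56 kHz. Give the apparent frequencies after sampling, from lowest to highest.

5 kHz, 9 kHz, 10.5 kHz

fs/2 = 11.75 kHz.
75.5 kHz mod fs = 5 kHz.
5 kHz ≤ fs/2 = 11.75 kHz, appears at 5 kHz.
108.5 kHz mod fs = 14.5 kHz.
14.5 kHz > fs/2 = 11.75 kHz, folds to fs − 14.5 kHz = 9 kHz.
57.5 kHz mod fs = 10.5 kHz.
10.5 kHz ≤ fs/2 = 11.75 kHz, appears at 10.5 kHz.
56 kHz mod fs = 9 kHz.
9 kHz ≤ fs/2 = 11.75 kHz, appears at 9 kHz.
Distinct values: {5 kHz, 9 kHz, 10.5 kHz}.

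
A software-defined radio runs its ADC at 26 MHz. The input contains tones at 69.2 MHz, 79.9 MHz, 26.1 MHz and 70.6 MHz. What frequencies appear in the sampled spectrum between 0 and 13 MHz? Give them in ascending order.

0.1 MHz, 1.9 MHz, 7.4 MHz, 8.8 MHz

fs/2 = 13 MHz.
69.2 MHz mod fs = 17.2 MHz.
17.2 MHz > fs/2 = 13 MHz, folds to fs − 17.2 MHz = 8.8 MHz.
79.9 MHz mod fs = 1.9 MHz.
1.9 MHz ≤ fs/2 = 13 MHz, appears at 1.9 MHz.
26.1 MHz mod fs = 0.1 MHz.
0.1 MHz ≤ fs/2 = 13 MHz, appears at 0.1 MHz.
70.6 MHz mod fs = 18.6 MHz.
18.6 MHz > fs/2 = 13 MHz, folds to fs − 18.6 MHz = 7.4 MHz.
Distinct values: {0.1 MHz, 1.9 MHz, 7.4 MHz, 8.8 MHz}.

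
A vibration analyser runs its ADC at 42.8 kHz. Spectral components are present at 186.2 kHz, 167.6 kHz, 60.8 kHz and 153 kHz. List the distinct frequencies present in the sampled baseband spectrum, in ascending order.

fs/2 = 21.4 kHz.
186.2 kHz mod fs = 15 kHz.
15 kHz ≤ fs/2 = 21.4 kHz, appears at 15 kHz.
167.6 kHz mod fs = 39.2 kHz.
39.2 kHz > fs/2 = 21.4 kHz, folds to fs − 39.2 kHz = 3.6 kHz.
60.8 kHz mod fs = 18 kHz.
18 kHz ≤ fs/2 = 21.4 kHz, appears at 18 kHz.
153 kHz mod fs = 24.6 kHz.
24.6 kHz > fs/2 = 21.4 kHz, folds to fs − 24.6 kHz = 18.2 kHz.
Distinct values: {3.6 kHz, 15 kHz, 18 kHz, 18.2 kHz}.

3.6 kHz, 15 kHz, 18 kHz, 18.2 kHz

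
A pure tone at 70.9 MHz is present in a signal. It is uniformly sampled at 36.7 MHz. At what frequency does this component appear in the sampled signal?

2.5 MHz

70.9 MHz mod fs = 34.2 MHz.
34.2 MHz > fs/2 = 18.35 MHz, folds to fs − 34.2 MHz = 2.5 MHz.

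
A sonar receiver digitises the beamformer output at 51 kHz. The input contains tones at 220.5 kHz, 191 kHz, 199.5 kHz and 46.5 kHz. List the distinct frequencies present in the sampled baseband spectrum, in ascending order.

4.5 kHz, 13 kHz, 16.5 kHz

fs/2 = 25.5 kHz.
220.5 kHz mod fs = 16.5 kHz.
16.5 kHz ≤ fs/2 = 25.5 kHz, appears at 16.5 kHz.
191 kHz mod fs = 38 kHz.
38 kHz > fs/2 = 25.5 kHz, folds to fs − 38 kHz = 13 kHz.
199.5 kHz mod fs = 46.5 kHz.
46.5 kHz > fs/2 = 25.5 kHz, folds to fs − 46.5 kHz = 4.5 kHz.
46.5 kHz > fs/2 = 25.5 kHz, folds to fs − 46.5 kHz = 4.5 kHz.
Distinct values: {4.5 kHz, 13 kHz, 16.5 kHz}.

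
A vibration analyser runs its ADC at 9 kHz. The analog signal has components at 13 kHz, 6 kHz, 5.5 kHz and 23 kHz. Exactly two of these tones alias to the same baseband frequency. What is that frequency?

fs/2 = 4.5 kHz.
13 kHz mod fs = 4 kHz.
4 kHz ≤ fs/2 = 4.5 kHz, appears at 4 kHz.
6 kHz > fs/2 = 4.5 kHz, folds to fs − 6 kHz = 3 kHz.
5.5 kHz > fs/2 = 4.5 kHz, folds to fs − 5.5 kHz = 3.5 kHz.
23 kHz mod fs = 5 kHz.
5 kHz > fs/2 = 4.5 kHz, folds to fs − 5 kHz = 4 kHz.
13 kHz and 23 kHz both map to 4 kHz.

4 kHz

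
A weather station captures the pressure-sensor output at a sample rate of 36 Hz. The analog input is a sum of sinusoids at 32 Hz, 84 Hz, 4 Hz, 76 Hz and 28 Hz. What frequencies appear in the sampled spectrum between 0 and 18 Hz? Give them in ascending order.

fs/2 = 18 Hz.
32 Hz > fs/2 = 18 Hz, folds to fs − 32 Hz = 4 Hz.
84 Hz mod fs = 12 Hz.
12 Hz ≤ fs/2 = 18 Hz, appears at 12 Hz.
4 Hz ≤ fs/2 = 18 Hz, passes unchanged.
76 Hz mod fs = 4 Hz.
4 Hz ≤ fs/2 = 18 Hz, appears at 4 Hz.
28 Hz > fs/2 = 18 Hz, folds to fs − 28 Hz = 8 Hz.
Distinct values: {4 Hz, 8 Hz, 12 Hz}.

4 Hz, 8 Hz, 12 Hz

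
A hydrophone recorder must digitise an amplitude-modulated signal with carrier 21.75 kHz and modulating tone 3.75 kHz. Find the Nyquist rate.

51 kHz

AM sidebands sit at fc ± fm = 18 kHz and 25.5 kHz.
Highest-frequency component: 25.5 kHz.
Nyquist rate = 2 × 25.5 kHz = 51 kHz.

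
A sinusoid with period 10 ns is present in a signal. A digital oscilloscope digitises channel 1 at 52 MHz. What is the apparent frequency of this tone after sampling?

4 MHz

T = 10 ns → f = 1/T = 100 MHz.
100 MHz mod fs = 48 MHz.
48 MHz > fs/2 = 26 MHz, folds to fs − 48 MHz = 4 MHz.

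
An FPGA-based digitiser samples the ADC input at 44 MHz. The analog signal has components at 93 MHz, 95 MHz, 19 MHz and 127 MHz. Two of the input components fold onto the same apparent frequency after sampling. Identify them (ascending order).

93 MHz, 127 MHz

fs/2 = 22 MHz.
93 MHz mod fs = 5 MHz.
5 MHz ≤ fs/2 = 22 MHz, appears at 5 MHz.
95 MHz mod fs = 7 MHz.
7 MHz ≤ fs/2 = 22 MHz, appears at 7 MHz.
19 MHz ≤ fs/2 = 22 MHz, passes unchanged.
127 MHz mod fs = 39 MHz.
39 MHz > fs/2 = 22 MHz, folds to fs − 39 MHz = 5 MHz.
93 MHz and 127 MHz both map to 5 MHz.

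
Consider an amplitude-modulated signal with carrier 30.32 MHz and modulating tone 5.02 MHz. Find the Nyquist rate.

AM sidebands sit at fc ± fm = 25.3 MHz and 35.34 MHz.
Highest-frequency component: 35.34 MHz.
Nyquist rate = 2 × 35.34 MHz = 70.68 MHz.

70.68 MHz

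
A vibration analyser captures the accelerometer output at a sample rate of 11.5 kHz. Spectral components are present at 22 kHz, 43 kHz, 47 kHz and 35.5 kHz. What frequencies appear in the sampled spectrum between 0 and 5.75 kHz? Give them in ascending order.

1 kHz, 3 kHz

fs/2 = 5.75 kHz.
22 kHz mod fs = 10.5 kHz.
10.5 kHz > fs/2 = 5.75 kHz, folds to fs − 10.5 kHz = 1 kHz.
43 kHz mod fs = 8.5 kHz.
8.5 kHz > fs/2 = 5.75 kHz, folds to fs − 8.5 kHz = 3 kHz.
47 kHz mod fs = 1 kHz.
1 kHz ≤ fs/2 = 5.75 kHz, appears at 1 kHz.
35.5 kHz mod fs = 1 kHz.
1 kHz ≤ fs/2 = 5.75 kHz, appears at 1 kHz.
Distinct values: {1 kHz, 3 kHz}.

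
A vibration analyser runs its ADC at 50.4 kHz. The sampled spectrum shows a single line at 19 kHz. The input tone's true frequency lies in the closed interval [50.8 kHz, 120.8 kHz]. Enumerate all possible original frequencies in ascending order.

69.4 kHz, 81.8 kHz, 119.8 kHz

Frequencies that alias to 19 kHz are k·fs ± 19 kHz for integer k ≥ 0.
k=0: 19 kHz.
k=1: 31.4 kHz, 69.4 kHz.
k=2: 81.8 kHz, 119.8 kHz.
k=3: 132.2 kHz, 170.2 kHz.
Within [50.8 kHz, 120.8 kHz]: 69.4 kHz, 81.8 kHz, 119.8 kHz.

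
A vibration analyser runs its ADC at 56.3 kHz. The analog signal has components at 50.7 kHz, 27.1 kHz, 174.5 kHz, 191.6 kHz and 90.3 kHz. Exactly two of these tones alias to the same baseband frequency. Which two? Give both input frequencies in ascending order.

fs/2 = 28.15 kHz.
50.7 kHz > fs/2 = 28.15 kHz, folds to fs − 50.7 kHz = 5.6 kHz.
27.1 kHz ≤ fs/2 = 28.15 kHz, passes unchanged.
174.5 kHz mod fs = 5.6 kHz.
5.6 kHz ≤ fs/2 = 28.15 kHz, appears at 5.6 kHz.
191.6 kHz mod fs = 22.7 kHz.
22.7 kHz ≤ fs/2 = 28.15 kHz, appears at 22.7 kHz.
90.3 kHz mod fs = 34 kHz.
34 kHz > fs/2 = 28.15 kHz, folds to fs − 34 kHz = 22.3 kHz.
50.7 kHz and 174.5 kHz both map to 5.6 kHz.

50.7 kHz, 174.5 kHz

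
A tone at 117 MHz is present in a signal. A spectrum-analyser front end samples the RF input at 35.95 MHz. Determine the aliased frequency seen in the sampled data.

117 MHz mod fs = 9.15 MHz.
9.15 MHz ≤ fs/2 = 17.975 MHz, appears at 9.15 MHz.

9.15 MHz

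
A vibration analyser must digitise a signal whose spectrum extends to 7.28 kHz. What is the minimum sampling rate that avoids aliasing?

Nyquist rate = 2 × 7.28 kHz = 14.56 kHz.

14.56 kHz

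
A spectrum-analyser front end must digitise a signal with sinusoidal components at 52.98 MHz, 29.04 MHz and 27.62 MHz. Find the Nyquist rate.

105.96 MHz

Highest-frequency component: 52.98 MHz.
Nyquist rate = 2 × 52.98 MHz = 105.96 MHz.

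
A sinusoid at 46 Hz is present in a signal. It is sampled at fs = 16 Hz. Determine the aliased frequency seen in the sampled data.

2 Hz

46 Hz mod fs = 14 Hz.
14 Hz > fs/2 = 8 Hz, folds to fs − 14 Hz = 2 Hz.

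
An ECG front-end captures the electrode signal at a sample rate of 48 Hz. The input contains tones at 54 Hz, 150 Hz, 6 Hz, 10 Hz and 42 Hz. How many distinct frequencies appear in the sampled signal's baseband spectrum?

fs/2 = 24 Hz.
54 Hz mod fs = 6 Hz.
6 Hz ≤ fs/2 = 24 Hz, appears at 6 Hz.
150 Hz mod fs = 6 Hz.
6 Hz ≤ fs/2 = 24 Hz, appears at 6 Hz.
6 Hz ≤ fs/2 = 24 Hz, passes unchanged.
10 Hz ≤ fs/2 = 24 Hz, passes unchanged.
42 Hz > fs/2 = 24 Hz, folds to fs − 42 Hz = 6 Hz.
Distinct values: {6 Hz, 10 Hz} → 2.

2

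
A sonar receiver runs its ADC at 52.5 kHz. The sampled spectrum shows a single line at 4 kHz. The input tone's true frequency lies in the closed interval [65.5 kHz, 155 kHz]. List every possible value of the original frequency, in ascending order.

Frequencies that alias to 4 kHz are k·fs ± 4 kHz for integer k ≥ 0.
k=0: 4 kHz.
k=1: 48.5 kHz, 56.5 kHz.
k=2: 101 kHz, 109 kHz.
k=3: 153.5 kHz, 161.5 kHz.
k=4: 206 kHz, 214 kHz.
Within [65.5 kHz, 155 kHz]: 101 kHz, 109 kHz, 153.5 kHz.

101 kHz, 109 kHz, 153.5 kHz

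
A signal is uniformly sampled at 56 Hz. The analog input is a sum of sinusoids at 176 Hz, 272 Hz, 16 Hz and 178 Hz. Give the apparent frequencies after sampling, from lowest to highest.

fs/2 = 28 Hz.
176 Hz mod fs = 8 Hz.
8 Hz ≤ fs/2 = 28 Hz, appears at 8 Hz.
272 Hz mod fs = 48 Hz.
48 Hz > fs/2 = 28 Hz, folds to fs − 48 Hz = 8 Hz.
16 Hz ≤ fs/2 = 28 Hz, passes unchanged.
178 Hz mod fs = 10 Hz.
10 Hz ≤ fs/2 = 28 Hz, appears at 10 Hz.
Distinct values: {8 Hz, 10 Hz, 16 Hz}.

8 Hz, 10 Hz, 16 Hz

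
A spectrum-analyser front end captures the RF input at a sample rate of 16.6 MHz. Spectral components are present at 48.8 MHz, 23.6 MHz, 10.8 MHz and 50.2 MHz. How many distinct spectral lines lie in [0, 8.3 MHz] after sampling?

4

fs/2 = 8.3 MHz.
48.8 MHz mod fs = 15.6 MHz.
15.6 MHz > fs/2 = 8.3 MHz, folds to fs − 15.6 MHz = 1 MHz.
23.6 MHz mod fs = 7 MHz.
7 MHz ≤ fs/2 = 8.3 MHz, appears at 7 MHz.
10.8 MHz > fs/2 = 8.3 MHz, folds to fs − 10.8 MHz = 5.8 MHz.
50.2 MHz mod fs = 0.4 MHz.
0.4 MHz ≤ fs/2 = 8.3 MHz, appears at 0.4 MHz.
Distinct values: {0.4 MHz, 1 MHz, 5.8 MHz, 7 MHz} → 4.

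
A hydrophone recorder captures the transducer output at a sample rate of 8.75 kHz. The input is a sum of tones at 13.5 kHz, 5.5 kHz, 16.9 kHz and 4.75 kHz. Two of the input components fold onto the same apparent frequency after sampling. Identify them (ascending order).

fs/2 = 4.375 kHz.
13.5 kHz mod fs = 4.75 kHz.
4.75 kHz > fs/2 = 4.375 kHz, folds to fs − 4.75 kHz = 4 kHz.
5.5 kHz > fs/2 = 4.375 kHz, folds to fs − 5.5 kHz = 3.25 kHz.
16.9 kHz mod fs = 8.15 kHz.
8.15 kHz > fs/2 = 4.375 kHz, folds to fs − 8.15 kHz = 0.6 kHz.
4.75 kHz > fs/2 = 4.375 kHz, folds to fs − 4.75 kHz = 4 kHz.
4.75 kHz and 13.5 kHz both map to 4 kHz.

4.75 kHz, 13.5 kHz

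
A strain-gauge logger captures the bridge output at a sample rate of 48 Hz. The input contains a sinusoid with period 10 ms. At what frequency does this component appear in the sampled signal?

T = 10 ms → f = 1/T = 100 Hz.
100 Hz mod fs = 4 Hz.
4 Hz ≤ fs/2 = 24 Hz, appears at 4 Hz.

4 Hz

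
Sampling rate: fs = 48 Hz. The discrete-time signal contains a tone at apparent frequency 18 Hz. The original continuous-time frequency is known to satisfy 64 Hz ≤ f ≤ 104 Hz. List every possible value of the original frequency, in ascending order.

Frequencies that alias to 18 Hz are k·fs ± 18 Hz for integer k ≥ 0.
k=0: 18 Hz.
k=1: 30 Hz, 66 Hz.
k=2: 78 Hz, 114 Hz.
k=3: 126 Hz, 162 Hz.
Within [64 Hz, 104 Hz]: 66 Hz, 78 Hz.

66 Hz, 78 Hz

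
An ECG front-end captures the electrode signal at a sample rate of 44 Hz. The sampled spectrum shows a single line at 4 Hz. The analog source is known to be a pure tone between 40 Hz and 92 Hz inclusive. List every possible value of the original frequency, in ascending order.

40 Hz, 48 Hz, 84 Hz, 92 Hz

Frequencies that alias to 4 Hz are k·fs ± 4 Hz for integer k ≥ 0.
k=0: 4 Hz.
k=1: 40 Hz, 48 Hz.
k=2: 84 Hz, 92 Hz.
k=3: 128 Hz, 136 Hz.
Within [40 Hz, 92 Hz]: 40 Hz, 48 Hz, 84 Hz, 92 Hz.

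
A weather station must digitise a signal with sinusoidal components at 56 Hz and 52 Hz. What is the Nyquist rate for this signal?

Highest-frequency component: 56 Hz.
Nyquist rate = 2 × 56 Hz = 112 Hz.

112 Hz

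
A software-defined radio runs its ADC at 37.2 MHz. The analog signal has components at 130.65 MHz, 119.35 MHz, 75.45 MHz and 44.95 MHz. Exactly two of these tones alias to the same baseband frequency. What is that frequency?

fs/2 = 18.6 MHz.
130.65 MHz mod fs = 19.05 MHz.
19.05 MHz > fs/2 = 18.6 MHz, folds to fs − 19.05 MHz = 18.15 MHz.
119.35 MHz mod fs = 7.75 MHz.
7.75 MHz ≤ fs/2 = 18.6 MHz, appears at 7.75 MHz.
75.45 MHz mod fs = 1.05 MHz.
1.05 MHz ≤ fs/2 = 18.6 MHz, appears at 1.05 MHz.
44.95 MHz mod fs = 7.75 MHz.
7.75 MHz ≤ fs/2 = 18.6 MHz, appears at 7.75 MHz.
44.95 MHz and 119.35 MHz both map to 7.75 MHz.

7.75 MHz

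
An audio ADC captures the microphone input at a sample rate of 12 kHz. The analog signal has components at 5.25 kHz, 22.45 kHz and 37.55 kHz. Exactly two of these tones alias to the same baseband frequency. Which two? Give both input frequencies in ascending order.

22.45 kHz, 37.55 kHz

fs/2 = 6 kHz.
5.25 kHz ≤ fs/2 = 6 kHz, passes unchanged.
22.45 kHz mod fs = 10.45 kHz.
10.45 kHz > fs/2 = 6 kHz, folds to fs − 10.45 kHz = 1.55 kHz.
37.55 kHz mod fs = 1.55 kHz.
1.55 kHz ≤ fs/2 = 6 kHz, appears at 1.55 kHz.
22.45 kHz and 37.55 kHz both map to 1.55 kHz.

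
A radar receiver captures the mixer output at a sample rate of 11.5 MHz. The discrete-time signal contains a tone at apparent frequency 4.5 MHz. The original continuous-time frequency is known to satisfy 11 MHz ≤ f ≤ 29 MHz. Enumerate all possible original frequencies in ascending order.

16 MHz, 18.5 MHz, 27.5 MHz

Frequencies that alias to 4.5 MHz are k·fs ± 4.5 MHz for integer k ≥ 0.
k=0: 4.5 MHz.
k=1: 7 MHz, 16 MHz.
k=2: 18.5 MHz, 27.5 MHz.
k=3: 30 MHz, 39 MHz.
Within [11 MHz, 29 MHz]: 16 MHz, 18.5 MHz, 27.5 MHz.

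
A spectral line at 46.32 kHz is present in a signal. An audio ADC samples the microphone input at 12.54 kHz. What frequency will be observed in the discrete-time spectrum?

46.32 kHz mod fs = 8.7 kHz.
8.7 kHz > fs/2 = 6.27 kHz, folds to fs − 8.7 kHz = 3.84 kHz.

3.84 kHz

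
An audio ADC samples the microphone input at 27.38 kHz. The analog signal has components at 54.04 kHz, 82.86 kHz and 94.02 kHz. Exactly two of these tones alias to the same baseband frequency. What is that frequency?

fs/2 = 13.69 kHz.
54.04 kHz mod fs = 26.66 kHz.
26.66 kHz > fs/2 = 13.69 kHz, folds to fs − 26.66 kHz = 0.72 kHz.
82.86 kHz mod fs = 0.72 kHz.
0.72 kHz ≤ fs/2 = 13.69 kHz, appears at 0.72 kHz.
94.02 kHz mod fs = 11.88 kHz.
11.88 kHz ≤ fs/2 = 13.69 kHz, appears at 11.88 kHz.
54.04 kHz and 82.86 kHz both map to 0.72 kHz.

0.72 kHz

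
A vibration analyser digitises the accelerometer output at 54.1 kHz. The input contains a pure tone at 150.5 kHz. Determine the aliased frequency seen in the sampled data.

11.8 kHz

150.5 kHz mod fs = 42.3 kHz.
42.3 kHz > fs/2 = 27.05 kHz, folds to fs − 42.3 kHz = 11.8 kHz.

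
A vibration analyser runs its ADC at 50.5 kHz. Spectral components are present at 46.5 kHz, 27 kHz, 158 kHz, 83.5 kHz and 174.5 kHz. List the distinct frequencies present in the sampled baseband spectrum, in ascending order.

fs/2 = 25.25 kHz.
46.5 kHz > fs/2 = 25.25 kHz, folds to fs − 46.5 kHz = 4 kHz.
27 kHz > fs/2 = 25.25 kHz, folds to fs − 27 kHz = 23.5 kHz.
158 kHz mod fs = 6.5 kHz.
6.5 kHz ≤ fs/2 = 25.25 kHz, appears at 6.5 kHz.
83.5 kHz mod fs = 33 kHz.
33 kHz > fs/2 = 25.25 kHz, folds to fs − 33 kHz = 17.5 kHz.
174.5 kHz mod fs = 23 kHz.
23 kHz ≤ fs/2 = 25.25 kHz, appears at 23 kHz.
Distinct values: {4 kHz, 6.5 kHz, 17.5 kHz, 23 kHz, 23.5 kHz}.

4 kHz, 6.5 kHz, 17.5 kHz, 23 kHz, 23.5 kHz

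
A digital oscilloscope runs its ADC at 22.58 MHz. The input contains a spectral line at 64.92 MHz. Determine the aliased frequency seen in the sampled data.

2.82 MHz

64.92 MHz mod fs = 19.76 MHz.
19.76 MHz > fs/2 = 11.29 MHz, folds to fs − 19.76 MHz = 2.82 MHz.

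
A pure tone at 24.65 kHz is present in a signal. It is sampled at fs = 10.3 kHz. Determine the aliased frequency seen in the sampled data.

24.65 kHz mod fs = 4.05 kHz.
4.05 kHz ≤ fs/2 = 5.15 kHz, appears at 4.05 kHz.

4.05 kHz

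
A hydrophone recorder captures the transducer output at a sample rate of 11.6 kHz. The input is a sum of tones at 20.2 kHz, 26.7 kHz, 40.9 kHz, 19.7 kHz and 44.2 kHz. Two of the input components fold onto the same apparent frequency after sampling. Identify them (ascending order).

19.7 kHz, 26.7 kHz

fs/2 = 5.8 kHz.
20.2 kHz mod fs = 8.6 kHz.
8.6 kHz > fs/2 = 5.8 kHz, folds to fs − 8.6 kHz = 3 kHz.
26.7 kHz mod fs = 3.5 kHz.
3.5 kHz ≤ fs/2 = 5.8 kHz, appears at 3.5 kHz.
40.9 kHz mod fs = 6.1 kHz.
6.1 kHz > fs/2 = 5.8 kHz, folds to fs − 6.1 kHz = 5.5 kHz.
19.7 kHz mod fs = 8.1 kHz.
8.1 kHz > fs/2 = 5.8 kHz, folds to fs − 8.1 kHz = 3.5 kHz.
44.2 kHz mod fs = 9.4 kHz.
9.4 kHz > fs/2 = 5.8 kHz, folds to fs − 9.4 kHz = 2.2 kHz.
19.7 kHz and 26.7 kHz both map to 3.5 kHz.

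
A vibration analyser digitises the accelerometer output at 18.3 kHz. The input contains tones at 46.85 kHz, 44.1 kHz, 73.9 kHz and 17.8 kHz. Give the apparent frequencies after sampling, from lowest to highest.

0.5 kHz, 0.7 kHz, 7.5 kHz, 8.05 kHz

fs/2 = 9.15 kHz.
46.85 kHz mod fs = 10.25 kHz.
10.25 kHz > fs/2 = 9.15 kHz, folds to fs − 10.25 kHz = 8.05 kHz.
44.1 kHz mod fs = 7.5 kHz.
7.5 kHz ≤ fs/2 = 9.15 kHz, appears at 7.5 kHz.
73.9 kHz mod fs = 0.7 kHz.
0.7 kHz ≤ fs/2 = 9.15 kHz, appears at 0.7 kHz.
17.8 kHz > fs/2 = 9.15 kHz, folds to fs − 17.8 kHz = 0.5 kHz.
Distinct values: {0.5 kHz, 0.7 kHz, 7.5 kHz, 8.05 kHz}.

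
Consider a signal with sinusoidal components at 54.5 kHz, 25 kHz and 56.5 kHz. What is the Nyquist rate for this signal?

113 kHz

Highest-frequency component: 56.5 kHz.
Nyquist rate = 2 × 56.5 kHz = 113 kHz.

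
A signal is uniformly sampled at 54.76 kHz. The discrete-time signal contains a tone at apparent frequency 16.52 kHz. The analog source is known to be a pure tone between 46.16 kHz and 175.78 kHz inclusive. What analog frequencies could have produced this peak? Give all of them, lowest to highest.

Frequencies that alias to 16.52 kHz are k·fs ± 16.52 kHz for integer k ≥ 0.
k=0: 16.52 kHz.
k=1: 38.24 kHz, 71.28 kHz.
k=2: 93 kHz, 126.04 kHz.
k=3: 147.76 kHz, 180.8 kHz.
k=4: 202.52 kHz, 235.56 kHz.
Within [46.16 kHz, 175.78 kHz]: 71.28 kHz, 93 kHz, 126.04 kHz, 147.76 kHz.

71.28 kHz, 93 kHz, 126.04 kHz, 147.76 kHz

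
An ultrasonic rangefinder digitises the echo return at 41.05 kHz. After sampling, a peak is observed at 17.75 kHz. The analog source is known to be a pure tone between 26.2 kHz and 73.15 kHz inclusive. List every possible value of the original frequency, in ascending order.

Frequencies that alias to 17.75 kHz are k·fs ± 17.75 kHz for integer k ≥ 0.
k=0: 17.75 kHz.
k=1: 23.3 kHz, 58.8 kHz.
k=2: 64.35 kHz, 99.85 kHz.
k=3: 105.4 kHz, 140.9 kHz.
Within [26.2 kHz, 73.15 kHz]: 58.8 kHz, 64.35 kHz.

58.8 kHz, 64.35 kHz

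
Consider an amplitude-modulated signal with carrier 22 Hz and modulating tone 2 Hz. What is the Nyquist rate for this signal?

48 Hz

AM sidebands sit at fc ± fm = 20 Hz and 24 Hz.
Highest-frequency component: 24 Hz.
Nyquist rate = 2 × 24 Hz = 48 Hz.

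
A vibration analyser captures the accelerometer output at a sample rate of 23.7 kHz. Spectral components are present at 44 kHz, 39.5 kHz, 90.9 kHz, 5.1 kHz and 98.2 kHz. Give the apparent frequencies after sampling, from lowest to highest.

3.4 kHz, 3.9 kHz, 5.1 kHz, 7.9 kHz

fs/2 = 11.85 kHz.
44 kHz mod fs = 20.3 kHz.
20.3 kHz > fs/2 = 11.85 kHz, folds to fs − 20.3 kHz = 3.4 kHz.
39.5 kHz mod fs = 15.8 kHz.
15.8 kHz > fs/2 = 11.85 kHz, folds to fs − 15.8 kHz = 7.9 kHz.
90.9 kHz mod fs = 19.8 kHz.
19.8 kHz > fs/2 = 11.85 kHz, folds to fs − 19.8 kHz = 3.9 kHz.
5.1 kHz ≤ fs/2 = 11.85 kHz, passes unchanged.
98.2 kHz mod fs = 3.4 kHz.
3.4 kHz ≤ fs/2 = 11.85 kHz, appears at 3.4 kHz.
Distinct values: {3.4 kHz, 3.9 kHz, 5.1 kHz, 7.9 kHz}.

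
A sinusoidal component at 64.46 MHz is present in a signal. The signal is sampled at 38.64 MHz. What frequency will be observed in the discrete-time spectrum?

12.82 MHz

64.46 MHz mod fs = 25.82 MHz.
25.82 MHz > fs/2 = 19.32 MHz, folds to fs − 25.82 MHz = 12.82 MHz.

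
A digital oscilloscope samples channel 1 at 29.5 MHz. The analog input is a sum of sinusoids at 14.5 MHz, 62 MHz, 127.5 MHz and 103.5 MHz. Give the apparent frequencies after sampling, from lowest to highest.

fs/2 = 14.75 MHz.
14.5 MHz ≤ fs/2 = 14.75 MHz, passes unchanged.
62 MHz mod fs = 3 MHz.
3 MHz ≤ fs/2 = 14.75 MHz, appears at 3 MHz.
127.5 MHz mod fs = 9.5 MHz.
9.5 MHz ≤ fs/2 = 14.75 MHz, appears at 9.5 MHz.
103.5 MHz mod fs = 15 MHz.
15 MHz > fs/2 = 14.75 MHz, folds to fs − 15 MHz = 14.5 MHz.
Distinct values: {3 MHz, 9.5 MHz, 14.5 MHz}.

3 MHz, 9.5 MHz, 14.5 MHz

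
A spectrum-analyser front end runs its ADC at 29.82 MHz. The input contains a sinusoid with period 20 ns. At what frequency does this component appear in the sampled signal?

9.64 MHz

T = 20 ns → f = 1/T = 50 MHz.
50 MHz mod fs = 20.18 MHz.
20.18 MHz > fs/2 = 14.91 MHz, folds to fs − 20.18 MHz = 9.64 MHz.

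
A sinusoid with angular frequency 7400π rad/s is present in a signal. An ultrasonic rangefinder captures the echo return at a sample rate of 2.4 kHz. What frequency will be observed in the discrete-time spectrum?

1.1 kHz

ω = 7400π rad/s → f = ω/(2π) = 3700 Hz = 3.7 kHz.
3.7 kHz mod fs = 1.3 kHz.
1.3 kHz > fs/2 = 1.2 kHz, folds to fs − 1.3 kHz = 1.1 kHz.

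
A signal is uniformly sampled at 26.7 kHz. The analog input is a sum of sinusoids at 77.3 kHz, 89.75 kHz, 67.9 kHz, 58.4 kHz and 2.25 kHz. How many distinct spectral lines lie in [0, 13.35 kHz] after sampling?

fs/2 = 13.35 kHz.
77.3 kHz mod fs = 23.9 kHz.
23.9 kHz > fs/2 = 13.35 kHz, folds to fs − 23.9 kHz = 2.8 kHz.
89.75 kHz mod fs = 9.65 kHz.
9.65 kHz ≤ fs/2 = 13.35 kHz, appears at 9.65 kHz.
67.9 kHz mod fs = 14.5 kHz.
14.5 kHz > fs/2 = 13.35 kHz, folds to fs − 14.5 kHz = 12.2 kHz.
58.4 kHz mod fs = 5 kHz.
5 kHz ≤ fs/2 = 13.35 kHz, appears at 5 kHz.
2.25 kHz ≤ fs/2 = 13.35 kHz, passes unchanged.
Distinct values: {2.25 kHz, 2.8 kHz, 5 kHz, 9.65 kHz, 12.2 kHz} → 5.

5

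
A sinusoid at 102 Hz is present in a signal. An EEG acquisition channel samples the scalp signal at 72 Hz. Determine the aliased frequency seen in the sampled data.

102 Hz mod fs = 30 Hz.
30 Hz ≤ fs/2 = 36 Hz, appears at 30 Hz.

30 Hz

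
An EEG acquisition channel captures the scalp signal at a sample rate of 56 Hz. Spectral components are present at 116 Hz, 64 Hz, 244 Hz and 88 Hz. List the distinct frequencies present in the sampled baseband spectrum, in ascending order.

4 Hz, 8 Hz, 20 Hz, 24 Hz

fs/2 = 28 Hz.
116 Hz mod fs = 4 Hz.
4 Hz ≤ fs/2 = 28 Hz, appears at 4 Hz.
64 Hz mod fs = 8 Hz.
8 Hz ≤ fs/2 = 28 Hz, appears at 8 Hz.
244 Hz mod fs = 20 Hz.
20 Hz ≤ fs/2 = 28 Hz, appears at 20 Hz.
88 Hz mod fs = 32 Hz.
32 Hz > fs/2 = 28 Hz, folds to fs − 32 Hz = 24 Hz.
Distinct values: {4 Hz, 8 Hz, 20 Hz, 24 Hz}.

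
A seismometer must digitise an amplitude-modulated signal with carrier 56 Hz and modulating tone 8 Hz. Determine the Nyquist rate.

128 Hz

AM sidebands sit at fc ± fm = 48 Hz and 64 Hz.
Highest-frequency component: 64 Hz.
Nyquist rate = 2 × 64 Hz = 128 Hz.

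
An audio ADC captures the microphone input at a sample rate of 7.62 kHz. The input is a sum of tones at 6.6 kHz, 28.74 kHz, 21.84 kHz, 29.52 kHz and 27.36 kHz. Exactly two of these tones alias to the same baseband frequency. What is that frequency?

1.02 kHz

fs/2 = 3.81 kHz.
6.6 kHz > fs/2 = 3.81 kHz, folds to fs − 6.6 kHz = 1.02 kHz.
28.74 kHz mod fs = 5.88 kHz.
5.88 kHz > fs/2 = 3.81 kHz, folds to fs − 5.88 kHz = 1.74 kHz.
21.84 kHz mod fs = 6.6 kHz.
6.6 kHz > fs/2 = 3.81 kHz, folds to fs − 6.6 kHz = 1.02 kHz.
29.52 kHz mod fs = 6.66 kHz.
6.66 kHz > fs/2 = 3.81 kHz, folds to fs − 6.66 kHz = 0.96 kHz.
27.36 kHz mod fs = 4.5 kHz.
4.5 kHz > fs/2 = 3.81 kHz, folds to fs − 4.5 kHz = 3.12 kHz.
6.6 kHz and 21.84 kHz both map to 1.02 kHz.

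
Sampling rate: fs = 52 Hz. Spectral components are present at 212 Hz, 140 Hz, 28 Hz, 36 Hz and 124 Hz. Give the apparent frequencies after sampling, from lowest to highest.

4 Hz, 16 Hz, 20 Hz, 24 Hz

fs/2 = 26 Hz.
212 Hz mod fs = 4 Hz.
4 Hz ≤ fs/2 = 26 Hz, appears at 4 Hz.
140 Hz mod fs = 36 Hz.
36 Hz > fs/2 = 26 Hz, folds to fs − 36 Hz = 16 Hz.
28 Hz > fs/2 = 26 Hz, folds to fs − 28 Hz = 24 Hz.
36 Hz > fs/2 = 26 Hz, folds to fs − 36 Hz = 16 Hz.
124 Hz mod fs = 20 Hz.
20 Hz ≤ fs/2 = 26 Hz, appears at 20 Hz.
Distinct values: {4 Hz, 16 Hz, 20 Hz, 24 Hz}.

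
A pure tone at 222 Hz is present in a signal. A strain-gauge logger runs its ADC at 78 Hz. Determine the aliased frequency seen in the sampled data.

222 Hz mod fs = 66 Hz.
66 Hz > fs/2 = 39 Hz, folds to fs − 66 Hz = 12 Hz.

12 Hz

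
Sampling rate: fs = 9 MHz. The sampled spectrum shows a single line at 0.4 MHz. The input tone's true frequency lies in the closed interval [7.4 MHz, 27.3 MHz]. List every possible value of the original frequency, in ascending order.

Frequencies that alias to 0.4 MHz are k·fs ± 0.4 MHz for integer k ≥ 0.
k=0: 0.4 MHz.
k=1: 8.6 MHz, 9.4 MHz.
k=2: 17.6 MHz, 18.4 MHz.
k=3: 26.6 MHz, 27.4 MHz.
k=4: 35.6 MHz, 36.4 MHz.
Within [7.4 MHz, 27.3 MHz]: 8.6 MHz, 9.4 MHz, 17.6 MHz, 18.4 MHz, 26.6 MHz.

8.6 MHz, 9.4 MHz, 17.6 MHz, 18.4 MHz, 26.6 MHz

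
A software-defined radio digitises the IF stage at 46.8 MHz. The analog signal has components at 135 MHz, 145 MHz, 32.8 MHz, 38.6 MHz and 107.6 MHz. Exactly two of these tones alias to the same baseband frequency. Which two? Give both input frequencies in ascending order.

32.8 MHz, 107.6 MHz

fs/2 = 23.4 MHz.
135 MHz mod fs = 41.4 MHz.
41.4 MHz > fs/2 = 23.4 MHz, folds to fs − 41.4 MHz = 5.4 MHz.
145 MHz mod fs = 4.6 MHz.
4.6 MHz ≤ fs/2 = 23.4 MHz, appears at 4.6 MHz.
32.8 MHz > fs/2 = 23.4 MHz, folds to fs − 32.8 MHz = 14 MHz.
38.6 MHz > fs/2 = 23.4 MHz, folds to fs − 38.6 MHz = 8.2 MHz.
107.6 MHz mod fs = 14 MHz.
14 MHz ≤ fs/2 = 23.4 MHz, appears at 14 MHz.
32.8 MHz and 107.6 MHz both map to 14 MHz.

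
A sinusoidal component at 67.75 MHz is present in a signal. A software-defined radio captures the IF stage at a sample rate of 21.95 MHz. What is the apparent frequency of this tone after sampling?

67.75 MHz mod fs = 1.9 MHz.
1.9 MHz ≤ fs/2 = 10.975 MHz, appears at 1.9 MHz.

1.9 MHz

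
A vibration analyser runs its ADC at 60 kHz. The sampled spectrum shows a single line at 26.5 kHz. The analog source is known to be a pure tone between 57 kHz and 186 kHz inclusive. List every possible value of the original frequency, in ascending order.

Frequencies that alias to 26.5 kHz are k·fs ± 26.5 kHz for integer k ≥ 0.
k=0: 26.5 kHz.
k=1: 33.5 kHz, 86.5 kHz.
k=2: 93.5 kHz, 146.5 kHz.
k=3: 153.5 kHz, 206.5 kHz.
k=4: 213.5 kHz, 266.5 kHz.
Within [57 kHz, 186 kHz]: 86.5 kHz, 93.5 kHz, 146.5 kHz, 153.5 kHz.

86.5 kHz, 93.5 kHz, 146.5 kHz, 153.5 kHz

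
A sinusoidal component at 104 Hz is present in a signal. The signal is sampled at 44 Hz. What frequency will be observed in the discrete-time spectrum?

104 Hz mod fs = 16 Hz.
16 Hz ≤ fs/2 = 22 Hz, appears at 16 Hz.

16 Hz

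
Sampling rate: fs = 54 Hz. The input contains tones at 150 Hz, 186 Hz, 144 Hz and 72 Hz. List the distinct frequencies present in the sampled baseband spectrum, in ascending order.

12 Hz, 18 Hz, 24 Hz

fs/2 = 27 Hz.
150 Hz mod fs = 42 Hz.
42 Hz > fs/2 = 27 Hz, folds to fs − 42 Hz = 12 Hz.
186 Hz mod fs = 24 Hz.
24 Hz ≤ fs/2 = 27 Hz, appears at 24 Hz.
144 Hz mod fs = 36 Hz.
36 Hz > fs/2 = 27 Hz, folds to fs − 36 Hz = 18 Hz.
72 Hz mod fs = 18 Hz.
18 Hz ≤ fs/2 = 27 Hz, appears at 18 Hz.
Distinct values: {12 Hz, 18 Hz, 24 Hz}.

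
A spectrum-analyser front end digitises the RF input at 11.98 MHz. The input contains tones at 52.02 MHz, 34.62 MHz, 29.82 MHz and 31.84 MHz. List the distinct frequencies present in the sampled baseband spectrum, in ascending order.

1.32 MHz, 4.1 MHz, 5.86 MHz

fs/2 = 5.99 MHz.
52.02 MHz mod fs = 4.1 MHz.
4.1 MHz ≤ fs/2 = 5.99 MHz, appears at 4.1 MHz.
34.62 MHz mod fs = 10.66 MHz.
10.66 MHz > fs/2 = 5.99 MHz, folds to fs − 10.66 MHz = 1.32 MHz.
29.82 MHz mod fs = 5.86 MHz.
5.86 MHz ≤ fs/2 = 5.99 MHz, appears at 5.86 MHz.
31.84 MHz mod fs = 7.88 MHz.
7.88 MHz > fs/2 = 5.99 MHz, folds to fs − 7.88 MHz = 4.1 MHz.
Distinct values: {1.32 MHz, 4.1 MHz, 5.86 MHz}.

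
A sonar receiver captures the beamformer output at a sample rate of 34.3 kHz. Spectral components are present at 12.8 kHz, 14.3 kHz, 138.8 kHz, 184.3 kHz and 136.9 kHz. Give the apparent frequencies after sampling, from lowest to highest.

fs/2 = 17.15 kHz.
12.8 kHz ≤ fs/2 = 17.15 kHz, passes unchanged.
14.3 kHz ≤ fs/2 = 17.15 kHz, passes unchanged.
138.8 kHz mod fs = 1.6 kHz.
1.6 kHz ≤ fs/2 = 17.15 kHz, appears at 1.6 kHz.
184.3 kHz mod fs = 12.8 kHz.
12.8 kHz ≤ fs/2 = 17.15 kHz, appears at 12.8 kHz.
136.9 kHz mod fs = 34 kHz.
34 kHz > fs/2 = 17.15 kHz, folds to fs − 34 kHz = 0.3 kHz.
Distinct values: {0.3 kHz, 1.6 kHz, 12.8 kHz, 14.3 kHz}.

0.3 kHz, 1.6 kHz, 12.8 kHz, 14.3 kHz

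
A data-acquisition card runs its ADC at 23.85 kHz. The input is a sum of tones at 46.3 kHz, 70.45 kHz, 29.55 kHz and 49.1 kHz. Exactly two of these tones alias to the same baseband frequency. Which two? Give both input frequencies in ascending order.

46.3 kHz, 49.1 kHz

fs/2 = 11.925 kHz.
46.3 kHz mod fs = 22.45 kHz.
22.45 kHz > fs/2 = 11.925 kHz, folds to fs − 22.45 kHz = 1.4 kHz.
70.45 kHz mod fs = 22.75 kHz.
22.75 kHz > fs/2 = 11.925 kHz, folds to fs − 22.75 kHz = 1.1 kHz.
29.55 kHz mod fs = 5.7 kHz.
5.7 kHz ≤ fs/2 = 11.925 kHz, appears at 5.7 kHz.
49.1 kHz mod fs = 1.4 kHz.
1.4 kHz ≤ fs/2 = 11.925 kHz, appears at 1.4 kHz.
46.3 kHz and 49.1 kHz both map to 1.4 kHz.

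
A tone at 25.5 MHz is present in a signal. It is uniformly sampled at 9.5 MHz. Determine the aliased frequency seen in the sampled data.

25.5 MHz mod fs = 6.5 MHz.
6.5 MHz > fs/2 = 4.75 MHz, folds to fs − 6.5 MHz = 3 MHz.

3 MHz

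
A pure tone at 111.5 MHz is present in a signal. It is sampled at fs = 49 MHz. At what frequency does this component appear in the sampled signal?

111.5 MHz mod fs = 13.5 MHz.
13.5 MHz ≤ fs/2 = 24.5 MHz, appears at 13.5 MHz.

13.5 MHz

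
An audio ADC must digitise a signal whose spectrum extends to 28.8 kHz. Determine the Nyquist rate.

57.6 kHz

Nyquist rate = 2 × 28.8 kHz = 57.6 kHz.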